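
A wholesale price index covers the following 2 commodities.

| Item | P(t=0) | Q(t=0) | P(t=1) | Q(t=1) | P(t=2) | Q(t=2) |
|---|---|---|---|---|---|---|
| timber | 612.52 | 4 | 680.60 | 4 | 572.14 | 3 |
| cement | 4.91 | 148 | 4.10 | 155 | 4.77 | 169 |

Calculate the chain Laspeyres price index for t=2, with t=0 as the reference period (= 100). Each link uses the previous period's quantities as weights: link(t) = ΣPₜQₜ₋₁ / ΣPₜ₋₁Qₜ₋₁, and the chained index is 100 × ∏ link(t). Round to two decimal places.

Link t=0→t=1:
ΣP(t=1)Q(t=0) = 680.60×4 + 4.10×148 = 2722.4 + 606.8 = 3329.2
ΣP(t=0)Q(t=0) = 612.52×4 + 4.91×148 = 2450.08 + 726.68 = 3176.76
link = 3329.2/3176.76 = 1.047986
Link t=1→t=2:
ΣP(t=2)Q(t=1) = 572.14×4 + 4.77×155 = 2288.56 + 739.35 = 3027.91
ΣP(t=1)Q(t=1) = 680.60×4 + 4.10×155 = 2722.4 + 635.5 = 3357.9
link = 3027.91/3357.9 = 0.901727
Chained index = 100 × 1.047986 × 0.901727 = 94.4998

94.50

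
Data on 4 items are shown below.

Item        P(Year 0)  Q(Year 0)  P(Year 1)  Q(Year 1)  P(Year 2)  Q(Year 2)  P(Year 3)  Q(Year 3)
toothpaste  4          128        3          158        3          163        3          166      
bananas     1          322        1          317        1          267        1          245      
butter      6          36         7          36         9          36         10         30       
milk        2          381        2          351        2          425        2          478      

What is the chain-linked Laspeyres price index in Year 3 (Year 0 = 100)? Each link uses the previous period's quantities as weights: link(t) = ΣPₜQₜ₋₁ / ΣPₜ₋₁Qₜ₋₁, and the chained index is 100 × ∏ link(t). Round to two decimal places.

100.68

Link Year 0→Year 1:
ΣP(Year 1)Q(Year 0) = 3×128 + 1×322 + 7×36 + 2×381 = 384 + 322 + 252 + 762 = 1720
ΣP(Year 0)Q(Year 0) = 4×128 + 1×322 + 6×36 + 2×381 = 512 + 322 + 216 + 762 = 1812
link = 1720/1812 = 0.949227
Link Year 1→Year 2:
ΣP(Year 2)Q(Year 1) = 3×158 + 1×317 + 9×36 + 2×351 = 474 + 317 + 324 + 702 = 1817
ΣP(Year 1)Q(Year 1) = 3×158 + 1×317 + 7×36 + 2×351 = 474 + 317 + 252 + 702 = 1745
link = 1817/1745 = 1.041261
Link Year 2→Year 3:
ΣP(Year 3)Q(Year 2) = 3×163 + 1×267 + 10×36 + 2×425 = 489 + 267 + 360 + 850 = 1966
ΣP(Year 2)Q(Year 2) = 3×163 + 1×267 + 9×36 + 2×425 = 489 + 267 + 324 + 850 = 1930
link = 1966/1930 = 1.018653
Chained index = 100 × 0.949227 × 1.041261 × 1.018653 = 100.6830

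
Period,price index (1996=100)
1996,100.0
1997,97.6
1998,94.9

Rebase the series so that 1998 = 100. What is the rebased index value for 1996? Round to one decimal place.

Rebased(1996) = 100.0 / 94.9 × 100 = 105.3741

105.4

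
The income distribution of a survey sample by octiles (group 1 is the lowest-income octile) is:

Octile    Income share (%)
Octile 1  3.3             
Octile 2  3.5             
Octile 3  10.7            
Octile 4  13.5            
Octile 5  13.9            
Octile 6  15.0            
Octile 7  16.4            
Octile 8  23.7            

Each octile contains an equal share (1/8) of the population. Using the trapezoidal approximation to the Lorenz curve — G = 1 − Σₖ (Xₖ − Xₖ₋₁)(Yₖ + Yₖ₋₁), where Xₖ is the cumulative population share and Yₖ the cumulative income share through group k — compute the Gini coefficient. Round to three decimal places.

0.276

Cumulative income shares Yₖ: 0.0330, 0.0680, 0.1750, 0.3100, 0.4490, 0.5990, 0.7630, 1.0000
Σ (Xₖ−Xₖ₋₁)(Yₖ+Yₖ₋₁) = (1/8)(0.0330+0.0000) + (1/8)(0.0680+0.0330) + (1/8)(0.1750+0.0680) + (1/8)(0.3100+0.1750) + (1/8)(0.4490+0.3100) + (1/8)(0.5990+0.4490) + (1/8)(0.7630+0.5990) + (1/8)(1.0000+0.7630)
  = 0.0041 + 0.0126 + 0.0304 + 0.0606 + 0.0949 + 0.1310 + 0.1702 + 0.2204 = 0.7242
G = 1 − 0.7242 = 0.2758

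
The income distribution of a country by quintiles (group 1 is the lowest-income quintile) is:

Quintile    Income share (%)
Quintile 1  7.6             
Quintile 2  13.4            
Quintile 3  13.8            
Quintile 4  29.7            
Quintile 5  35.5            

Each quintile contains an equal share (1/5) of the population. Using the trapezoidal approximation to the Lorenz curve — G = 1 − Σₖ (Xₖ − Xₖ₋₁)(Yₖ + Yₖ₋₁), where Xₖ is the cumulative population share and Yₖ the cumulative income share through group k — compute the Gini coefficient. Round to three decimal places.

0.288

Cumulative income shares Yₖ: 0.0760, 0.2100, 0.3480, 0.6450, 1.0000
Σ (Xₖ−Xₖ₋₁)(Yₖ+Yₖ₋₁) = (1/5)(0.0760+0.0000) + (1/5)(0.2100+0.0760) + (1/5)(0.3480+0.2100) + (1/5)(0.6450+0.3480) + (1/5)(1.0000+0.6450)
  = 0.0152 + 0.0572 + 0.1116 + 0.1986 + 0.3290 = 0.7116
G = 1 − 0.7116 = 0.2884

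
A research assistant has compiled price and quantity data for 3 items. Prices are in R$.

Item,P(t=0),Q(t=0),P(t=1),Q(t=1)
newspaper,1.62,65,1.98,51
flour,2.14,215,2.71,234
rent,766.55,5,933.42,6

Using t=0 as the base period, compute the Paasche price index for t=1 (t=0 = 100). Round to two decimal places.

Paasche price index uses current-period quantities as weights.
ΣP(t=1)·Q(t=1) = 1.98×51 + 2.71×234 + 933.42×6 = 100.98 + 634.14 + 5600.52 = 6335.64
ΣP(t=0)·Q(t=1) = 1.62×51 + 2.14×234 + 766.55×6 = 82.62 + 500.76 + 4599.3 = 5182.68
Index = 6335.64 / 5182.68 × 100 = 122.2464

122.25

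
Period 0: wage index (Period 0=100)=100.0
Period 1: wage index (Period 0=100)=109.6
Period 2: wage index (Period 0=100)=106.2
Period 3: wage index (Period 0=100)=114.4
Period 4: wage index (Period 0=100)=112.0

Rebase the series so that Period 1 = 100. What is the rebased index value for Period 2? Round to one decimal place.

Rebased(Period 2) = 106.2 / 109.6 × 100 = 96.8978

96.9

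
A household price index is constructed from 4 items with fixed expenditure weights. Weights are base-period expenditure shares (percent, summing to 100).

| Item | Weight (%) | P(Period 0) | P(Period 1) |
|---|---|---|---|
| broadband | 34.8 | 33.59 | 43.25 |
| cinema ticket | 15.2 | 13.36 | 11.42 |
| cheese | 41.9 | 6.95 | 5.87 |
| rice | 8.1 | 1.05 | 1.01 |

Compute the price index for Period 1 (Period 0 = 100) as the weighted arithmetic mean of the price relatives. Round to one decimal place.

101.0

broadband: 34.8 × (43.25/33.59) = 34.8 × 1.287586 = 44.8080
cinema ticket: 15.2 × (11.42/13.36) = 15.2 × 0.854790 = 12.9928
cheese: 41.9 × (5.87/6.95) = 41.9 × 0.844604 = 35.3889
rice: 8.1 × (1.01/1.05) = 8.1 × 0.961905 = 7.7914
Index = Σ wᵢ·(p₁ᵢ/p₀ᵢ) = 44.8080 + 12.9928 + 35.3889 + 7.7914 = 100.9811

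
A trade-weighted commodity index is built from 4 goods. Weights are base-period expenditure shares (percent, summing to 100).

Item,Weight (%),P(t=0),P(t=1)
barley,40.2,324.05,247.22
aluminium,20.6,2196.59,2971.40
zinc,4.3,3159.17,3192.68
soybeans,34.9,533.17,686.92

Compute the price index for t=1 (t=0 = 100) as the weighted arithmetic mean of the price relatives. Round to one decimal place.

barley: 40.2 × (247.22/324.05) = 40.2 × 0.762907 = 30.6689
aluminium: 20.6 × (2971.40/2196.59) = 20.6 × 1.352733 = 27.8663
zinc: 4.3 × (3192.68/3159.17) = 4.3 × 1.010607 = 4.3456
soybeans: 34.9 × (686.92/533.17) = 34.9 × 1.288370 = 44.9641
Index = Σ wᵢ·(p₁ᵢ/p₀ᵢ) = 30.6689 + 27.8663 + 4.3456 + 44.9641 = 107.8449

107.8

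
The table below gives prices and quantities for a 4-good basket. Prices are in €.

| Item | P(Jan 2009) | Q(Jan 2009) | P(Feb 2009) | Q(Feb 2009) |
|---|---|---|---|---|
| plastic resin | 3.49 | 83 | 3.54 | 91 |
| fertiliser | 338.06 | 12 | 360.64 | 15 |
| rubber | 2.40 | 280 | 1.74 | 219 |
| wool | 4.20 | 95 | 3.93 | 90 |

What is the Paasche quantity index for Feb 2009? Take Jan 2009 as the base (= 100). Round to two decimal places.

Paasche quantity index uses current-period prices as weights.
ΣP(Feb 2009)·Q(Feb 2009) = 3.54×91 + 360.64×15 + 1.74×219 + 3.93×90 = 322.14 + 5409.6 + 381.06 + 353.7 = 6466.5
ΣP(Feb 2009)·Q(Jan 2009) = 3.54×83 + 360.64×12 + 1.74×280 + 3.93×95 = 293.82 + 4327.68 + 487.2 + 373.35 = 5482.05
Index = 6466.5 / 5482.05 × 100 = 117.9577

117.96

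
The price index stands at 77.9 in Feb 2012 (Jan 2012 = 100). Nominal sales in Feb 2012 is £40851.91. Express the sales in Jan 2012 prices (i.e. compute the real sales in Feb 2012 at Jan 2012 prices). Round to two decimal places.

Real = Nominal ÷ (Index/100) = 40851.91 ÷ (77.9/100)
     = 40851.91 ÷ 0.779 = 52441.4763

52441.48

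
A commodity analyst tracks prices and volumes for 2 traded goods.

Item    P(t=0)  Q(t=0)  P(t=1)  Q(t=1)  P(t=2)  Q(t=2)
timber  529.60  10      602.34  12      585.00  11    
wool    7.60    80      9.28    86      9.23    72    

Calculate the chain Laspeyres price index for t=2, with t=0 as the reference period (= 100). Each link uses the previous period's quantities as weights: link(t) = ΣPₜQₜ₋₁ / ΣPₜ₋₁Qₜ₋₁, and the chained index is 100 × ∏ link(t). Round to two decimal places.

111.56

Link t=0→t=1:
ΣP(t=1)Q(t=0) = 602.34×10 + 9.28×80 = 6023.4 + 742.4 = 6765.8
ΣP(t=0)Q(t=0) = 529.60×10 + 7.60×80 = 5296 + 608 = 5904
link = 6765.8/5904 = 1.145969
Link t=1→t=2:
ΣP(t=2)Q(t=1) = 585.00×12 + 9.23×86 = 7020 + 793.78 = 7813.78
ΣP(t=1)Q(t=1) = 602.34×12 + 9.28×86 = 7228.08 + 798.08 = 8026.16
link = 7813.78/8026.16 = 0.973539
Chained index = 100 × 1.145969 × 0.973539 = 111.5645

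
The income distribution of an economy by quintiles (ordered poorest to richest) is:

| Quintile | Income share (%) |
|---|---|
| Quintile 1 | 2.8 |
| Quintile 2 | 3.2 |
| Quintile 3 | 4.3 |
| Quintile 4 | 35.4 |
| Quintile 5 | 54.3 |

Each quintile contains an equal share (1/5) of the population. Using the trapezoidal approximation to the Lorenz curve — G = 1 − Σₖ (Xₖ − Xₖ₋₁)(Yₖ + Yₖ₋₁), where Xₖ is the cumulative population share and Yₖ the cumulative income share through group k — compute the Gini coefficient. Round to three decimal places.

0.541

Cumulative income shares Yₖ: 0.0280, 0.0600, 0.1030, 0.4570, 1.0000
Σ (Xₖ−Xₖ₋₁)(Yₖ+Yₖ₋₁) = (1/5)(0.0280+0.0000) + (1/5)(0.0600+0.0280) + (1/5)(0.1030+0.0600) + (1/5)(0.4570+0.1030) + (1/5)(1.0000+0.4570)
  = 0.0056 + 0.0176 + 0.0326 + 0.1120 + 0.2914 = 0.4592
G = 1 − 0.4592 = 0.5408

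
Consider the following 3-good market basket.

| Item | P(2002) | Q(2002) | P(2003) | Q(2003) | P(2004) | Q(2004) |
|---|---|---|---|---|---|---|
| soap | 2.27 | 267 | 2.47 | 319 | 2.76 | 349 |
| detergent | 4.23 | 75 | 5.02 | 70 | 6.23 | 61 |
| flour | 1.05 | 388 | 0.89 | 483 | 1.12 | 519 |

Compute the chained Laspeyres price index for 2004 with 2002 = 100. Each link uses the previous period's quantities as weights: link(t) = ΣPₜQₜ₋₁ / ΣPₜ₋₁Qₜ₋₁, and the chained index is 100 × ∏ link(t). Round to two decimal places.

Link 2002→2003:
ΣP(2003)Q(2002) = 2.47×267 + 5.02×75 + 0.89×388 = 659.49 + 376.5 + 345.32 = 1381.31
ΣP(2002)Q(2002) = 2.27×267 + 4.23×75 + 1.05×388 = 606.09 + 317.25 + 407.4 = 1330.74
link = 1381.31/1330.74 = 1.038001
Link 2003→2004:
ΣP(2004)Q(2003) = 2.76×319 + 6.23×70 + 1.12×483 = 880.44 + 436.1 + 540.96 = 1857.5
ΣP(2003)Q(2003) = 2.47×319 + 5.02×70 + 0.89×483 = 787.93 + 351.4 + 429.87 = 1569.2
link = 1857.5/1569.2 = 1.183724
Chained index = 100 × 1.038001 × 1.183724 = 122.8707

122.87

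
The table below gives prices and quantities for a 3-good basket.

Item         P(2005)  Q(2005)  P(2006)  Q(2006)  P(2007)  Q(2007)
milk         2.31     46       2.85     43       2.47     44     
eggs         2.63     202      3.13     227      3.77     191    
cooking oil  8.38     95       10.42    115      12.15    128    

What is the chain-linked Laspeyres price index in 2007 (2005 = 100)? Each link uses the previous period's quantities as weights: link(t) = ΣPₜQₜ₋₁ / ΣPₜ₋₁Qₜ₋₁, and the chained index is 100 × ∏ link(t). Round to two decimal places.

142.04

Link 2005→2006:
ΣP(2006)Q(2005) = 2.85×46 + 3.13×202 + 10.42×95 = 131.1 + 632.26 + 989.9 = 1753.26
ΣP(2005)Q(2005) = 2.31×46 + 2.63×202 + 8.38×95 = 106.26 + 531.26 + 796.1 = 1433.62
link = 1753.26/1433.62 = 1.222960
Link 2006→2007:
ΣP(2007)Q(2006) = 2.47×43 + 3.77×227 + 12.15×115 = 106.21 + 855.79 + 1397.25 = 2359.25
ΣP(2006)Q(2006) = 2.85×43 + 3.13×227 + 10.42×115 = 122.55 + 710.51 + 1198.3 = 2031.36
link = 2359.25/2031.36 = 1.161414
Chained index = 100 × 1.222960 × 1.161414 = 142.0363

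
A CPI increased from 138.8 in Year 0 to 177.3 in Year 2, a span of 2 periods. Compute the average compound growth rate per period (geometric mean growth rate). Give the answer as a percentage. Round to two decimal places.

Growth factor = (177.3/138.8)^(1/2) = (1.277378)^(1/2) = 1.130211
Growth rate = 1.130211 − 1 = 0.130211 = 13.0211%

13.02%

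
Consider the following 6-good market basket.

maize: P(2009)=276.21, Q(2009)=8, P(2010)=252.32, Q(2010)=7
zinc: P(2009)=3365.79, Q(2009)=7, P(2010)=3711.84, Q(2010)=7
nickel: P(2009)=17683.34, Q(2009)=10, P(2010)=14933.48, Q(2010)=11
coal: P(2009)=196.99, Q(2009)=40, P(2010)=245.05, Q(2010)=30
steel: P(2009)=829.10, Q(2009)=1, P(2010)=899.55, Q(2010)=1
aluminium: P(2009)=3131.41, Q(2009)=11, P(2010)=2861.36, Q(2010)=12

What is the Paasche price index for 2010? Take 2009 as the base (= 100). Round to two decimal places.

Paasche price index uses current-period quantities as weights.
ΣP(2010)·Q(2010) = 252.32×7 + 3711.84×7 + 14933.48×11 + 245.05×30 + 899.55×1 + 2861.36×12 = 1766.24 + 25982.88 + 164268.28 + 7351.5 + 899.55 + 34336.32 = 234604.77
ΣP(2009)·Q(2010) = 276.21×7 + 3365.79×7 + 17683.34×11 + 196.99×30 + 829.10×1 + 3131.41×12 = 1933.47 + 23560.53 + 194516.74 + 5909.7 + 829.1 + 37576.92 = 264326.46
Index = 234604.77 / 264326.46 × 100 = 88.7557

88.76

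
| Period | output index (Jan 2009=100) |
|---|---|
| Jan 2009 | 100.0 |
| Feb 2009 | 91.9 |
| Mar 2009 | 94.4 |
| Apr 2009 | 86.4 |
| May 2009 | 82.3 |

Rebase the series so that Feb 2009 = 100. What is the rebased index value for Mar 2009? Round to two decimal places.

Rebased(Mar 2009) = 94.4 / 91.9 × 100 = 102.7203

102.72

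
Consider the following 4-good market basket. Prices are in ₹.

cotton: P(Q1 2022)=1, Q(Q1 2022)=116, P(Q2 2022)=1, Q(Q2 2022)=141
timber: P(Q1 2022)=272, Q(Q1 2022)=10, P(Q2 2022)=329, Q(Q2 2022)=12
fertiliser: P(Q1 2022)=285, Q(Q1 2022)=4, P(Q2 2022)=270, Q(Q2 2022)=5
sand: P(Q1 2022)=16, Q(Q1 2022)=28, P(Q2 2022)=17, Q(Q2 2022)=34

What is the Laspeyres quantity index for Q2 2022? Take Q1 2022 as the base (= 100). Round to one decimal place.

121.5

Laspeyres quantity index uses base-period prices as weights.
ΣP(Q1 2022)·Q(Q2 2022) = 1×141 + 272×12 + 285×5 + 16×34 = 141 + 3264 + 1425 + 544 = 5374
ΣP(Q1 2022)·Q(Q1 2022) = 1×116 + 272×10 + 285×4 + 16×28 = 116 + 2720 + 1140 + 448 = 4424
Index = 5374 / 4424 × 100 = 121.4738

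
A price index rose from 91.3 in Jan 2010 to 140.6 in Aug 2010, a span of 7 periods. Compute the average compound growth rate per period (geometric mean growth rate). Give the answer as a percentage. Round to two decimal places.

Growth factor = (140.6/91.3)^(1/7) = (1.539978)^(1/7) = 1.063623
Growth rate = 1.063623 − 1 = 0.063623 = 6.3623%

6.36%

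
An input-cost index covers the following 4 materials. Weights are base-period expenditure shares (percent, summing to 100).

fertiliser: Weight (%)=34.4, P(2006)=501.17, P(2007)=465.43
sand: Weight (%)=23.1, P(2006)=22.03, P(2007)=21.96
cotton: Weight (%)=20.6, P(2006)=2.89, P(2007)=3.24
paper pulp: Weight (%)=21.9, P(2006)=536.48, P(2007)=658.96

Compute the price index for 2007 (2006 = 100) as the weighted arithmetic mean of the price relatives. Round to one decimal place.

fertiliser: 34.4 × (465.43/501.17) = 34.4 × 0.928687 = 31.9468
sand: 23.1 × (21.96/22.03) = 23.1 × 0.996823 = 23.0266
cotton: 20.6 × (3.24/2.89) = 20.6 × 1.121107 = 23.0948
paper pulp: 21.9 × (658.96/536.48) = 21.9 × 1.228303 = 26.8998
Index = Σ wᵢ·(p₁ᵢ/p₀ᵢ) = 31.9468 + 23.0266 + 23.0948 + 26.8998 = 104.9681

105.0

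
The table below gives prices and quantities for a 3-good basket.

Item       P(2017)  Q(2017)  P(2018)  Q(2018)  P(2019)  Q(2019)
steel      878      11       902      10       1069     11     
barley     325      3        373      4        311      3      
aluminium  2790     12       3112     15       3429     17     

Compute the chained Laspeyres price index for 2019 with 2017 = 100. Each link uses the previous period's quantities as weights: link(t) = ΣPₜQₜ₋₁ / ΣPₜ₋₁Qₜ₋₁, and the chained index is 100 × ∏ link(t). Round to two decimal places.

121.53

Link 2017→2018:
ΣP(2018)Q(2017) = 902×11 + 373×3 + 3112×12 = 9922 + 1119 + 37344 = 48385
ΣP(2017)Q(2017) = 878×11 + 325×3 + 2790×12 = 9658 + 975 + 33480 = 44113
link = 48385/44113 = 1.096842
Link 2018→2019:
ΣP(2019)Q(2018) = 1069×10 + 311×4 + 3429×15 = 10690 + 1244 + 51435 = 63369
ΣP(2018)Q(2018) = 902×10 + 373×4 + 3112×15 = 9020 + 1492 + 46680 = 57192
link = 63369/57192 = 1.108005
Chained index = 100 × 1.096842 × 1.108005 = 121.5306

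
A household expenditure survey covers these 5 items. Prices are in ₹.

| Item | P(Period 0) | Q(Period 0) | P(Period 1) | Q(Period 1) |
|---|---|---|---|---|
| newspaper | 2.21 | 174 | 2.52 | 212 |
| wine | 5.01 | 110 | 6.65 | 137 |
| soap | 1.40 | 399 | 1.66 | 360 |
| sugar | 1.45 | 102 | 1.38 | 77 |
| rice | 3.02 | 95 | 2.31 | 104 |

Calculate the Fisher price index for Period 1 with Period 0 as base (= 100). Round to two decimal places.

114.14

Laspeyres component (base-period weights):
ΣP(Period 1)Q(Period 0) = 2.52×174 + 6.65×110 + 1.66×399 + 1.38×102 + 2.31×95 = 438.48 + 731.5 + 662.34 + 140.76 + 219.45 = 2192.53
ΣP(Period 0)Q(Period 0) = 2.21×174 + 5.01×110 + 1.40×399 + 1.45×102 + 3.02×95 = 384.54 + 551.1 + 558.6 + 147.9 + 286.9 = 1929.04
L = 2192.53 / 1929.04 × 100 = 113.6591
Paasche component (current-period weights):
ΣP(Period 1)Q(Period 1) = 2.52×212 + 6.65×137 + 1.66×360 + 1.38×77 + 2.31×104 = 534.24 + 911.05 + 597.6 + 106.26 + 240.24 = 2389.39
ΣP(Period 0)Q(Period 1) = 2.21×212 + 5.01×137 + 1.40×360 + 1.45×77 + 3.02×104 = 468.52 + 686.37 + 504 + 111.65 + 314.08 = 2084.62
P = 2389.39 / 2084.62 × 100 = 114.6199
Fisher = √(L × P) = √(113.6591 × 114.6199) = 114.1385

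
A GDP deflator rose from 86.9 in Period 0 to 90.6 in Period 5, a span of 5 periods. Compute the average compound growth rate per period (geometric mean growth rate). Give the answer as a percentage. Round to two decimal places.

Growth factor = (90.6/86.9)^(1/5) = (1.042578)^(1/5) = 1.008374
Growth rate = 1.008374 − 1 = 0.008374 = 0.8374%

0.84%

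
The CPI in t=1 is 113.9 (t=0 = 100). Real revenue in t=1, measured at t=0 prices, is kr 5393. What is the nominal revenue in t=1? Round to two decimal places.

Nominal = Real × (Index/100) = 5393 × (113.9/100)
        = 5393 × 1.139 = 6142.6270

6142.63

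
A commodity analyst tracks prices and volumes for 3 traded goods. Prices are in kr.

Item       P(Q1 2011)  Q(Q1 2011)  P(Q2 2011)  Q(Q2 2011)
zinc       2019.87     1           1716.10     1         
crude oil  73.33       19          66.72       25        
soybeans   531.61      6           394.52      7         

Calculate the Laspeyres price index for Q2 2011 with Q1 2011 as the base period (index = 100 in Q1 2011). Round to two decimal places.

Laspeyres price index uses base-period quantities as weights.
ΣP(Q2 2011)·Q(Q1 2011) = 1716.10×1 + 66.72×19 + 394.52×6 = 1716.1 + 1267.68 + 2367.12 = 5350.9
ΣP(Q1 2011)·Q(Q1 2011) = 2019.87×1 + 73.33×19 + 531.61×6 = 2019.87 + 1393.27 + 3189.66 = 6602.8
Index = 5350.9 / 6602.8 × 100 = 81.0399

81.04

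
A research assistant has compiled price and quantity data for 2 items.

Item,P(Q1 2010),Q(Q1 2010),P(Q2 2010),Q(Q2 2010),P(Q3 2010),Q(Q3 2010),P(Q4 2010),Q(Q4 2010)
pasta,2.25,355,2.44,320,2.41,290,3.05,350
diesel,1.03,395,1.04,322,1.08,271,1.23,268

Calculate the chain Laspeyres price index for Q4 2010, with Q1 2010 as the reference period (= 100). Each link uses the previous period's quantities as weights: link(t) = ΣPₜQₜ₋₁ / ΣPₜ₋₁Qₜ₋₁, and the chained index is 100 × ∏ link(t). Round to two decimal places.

130.47

Link Q1 2010→Q2 2010:
ΣP(Q2 2010)Q(Q1 2010) = 2.44×355 + 1.04×395 = 866.2 + 410.8 = 1277
ΣP(Q1 2010)Q(Q1 2010) = 2.25×355 + 1.03×395 = 798.75 + 406.85 = 1205.6
link = 1277/1205.6 = 1.059224
Link Q2 2010→Q3 2010:
ΣP(Q3 2010)Q(Q2 2010) = 2.41×320 + 1.08×322 = 771.2 + 347.76 = 1118.96
ΣP(Q2 2010)Q(Q2 2010) = 2.44×320 + 1.04×322 = 780.8 + 334.88 = 1115.68
link = 1118.96/1115.68 = 1.002940
Link Q3 2010→Q4 2010:
ΣP(Q4 2010)Q(Q3 2010) = 3.05×290 + 1.23×271 = 884.5 + 333.33 = 1217.83
ΣP(Q3 2010)Q(Q3 2010) = 2.41×290 + 1.08×271 = 698.9 + 292.68 = 991.58
link = 1217.83/991.58 = 1.228171
Chained index = 100 × 1.059224 × 1.002940 × 1.228171 = 130.4733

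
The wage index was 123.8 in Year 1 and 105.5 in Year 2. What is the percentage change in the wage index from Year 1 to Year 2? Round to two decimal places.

-14.78%

Change = (105.5 − 123.8) / 123.8 × 100
       = -18.3 / 123.8 × 100 = -14.7819%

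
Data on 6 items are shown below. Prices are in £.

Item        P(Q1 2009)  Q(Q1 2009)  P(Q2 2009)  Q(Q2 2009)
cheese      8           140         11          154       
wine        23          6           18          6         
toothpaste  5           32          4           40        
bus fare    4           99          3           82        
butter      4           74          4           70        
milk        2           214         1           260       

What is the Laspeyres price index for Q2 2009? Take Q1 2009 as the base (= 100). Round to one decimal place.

101.8

Laspeyres price index uses base-period quantities as weights.
ΣP(Q2 2009)·Q(Q1 2009) = 11×140 + 18×6 + 4×32 + 3×99 + 4×74 + 1×214 = 1540 + 108 + 128 + 297 + 296 + 214 = 2583
ΣP(Q1 2009)·Q(Q1 2009) = 8×140 + 23×6 + 5×32 + 4×99 + 4×74 + 2×214 = 1120 + 138 + 160 + 396 + 296 + 428 = 2538
Index = 2583 / 2538 × 100 = 101.7730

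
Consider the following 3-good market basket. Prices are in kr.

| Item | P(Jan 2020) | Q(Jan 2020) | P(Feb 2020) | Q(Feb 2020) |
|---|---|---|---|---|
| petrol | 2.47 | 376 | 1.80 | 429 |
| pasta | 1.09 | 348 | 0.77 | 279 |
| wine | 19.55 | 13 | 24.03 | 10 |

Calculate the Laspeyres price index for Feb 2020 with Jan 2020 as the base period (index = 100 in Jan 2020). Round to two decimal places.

80.47

Laspeyres price index uses base-period quantities as weights.
ΣP(Feb 2020)·Q(Jan 2020) = 1.80×376 + 0.77×348 + 24.03×13 = 676.8 + 267.96 + 312.39 = 1257.15
ΣP(Jan 2020)·Q(Jan 2020) = 2.47×376 + 1.09×348 + 19.55×13 = 928.72 + 379.32 + 254.15 = 1562.19
Index = 1257.15 / 1562.19 × 100 = 80.4736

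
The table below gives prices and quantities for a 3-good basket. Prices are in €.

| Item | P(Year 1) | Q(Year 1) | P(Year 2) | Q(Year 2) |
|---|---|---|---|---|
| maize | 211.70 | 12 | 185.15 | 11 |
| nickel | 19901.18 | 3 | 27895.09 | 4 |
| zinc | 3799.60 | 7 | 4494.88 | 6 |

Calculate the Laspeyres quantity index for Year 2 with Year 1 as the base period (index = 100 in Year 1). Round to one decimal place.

Laspeyres quantity index uses base-period prices as weights.
ΣP(Year 1)·Q(Year 2) = 211.70×11 + 19901.18×4 + 3799.60×6 = 2328.7 + 79604.72 + 22797.6 = 104731.02
ΣP(Year 1)·Q(Year 1) = 211.70×12 + 19901.18×3 + 3799.60×7 = 2540.4 + 59703.54 + 26597.2 = 88841.14
Index = 104731.02 / 88841.14 × 100 = 117.8857

117.9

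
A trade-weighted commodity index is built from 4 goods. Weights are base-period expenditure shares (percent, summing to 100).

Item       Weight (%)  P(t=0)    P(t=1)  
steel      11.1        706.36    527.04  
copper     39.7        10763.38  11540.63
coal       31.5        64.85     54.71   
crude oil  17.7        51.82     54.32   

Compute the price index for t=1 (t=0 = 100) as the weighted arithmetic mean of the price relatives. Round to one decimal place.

96.0

steel: 11.1 × (527.04/706.36) = 11.1 × 0.746135 = 8.2821
copper: 39.7 × (11540.63/10763.38) = 39.7 × 1.072212 = 42.5668
coal: 31.5 × (54.71/64.85) = 31.5 × 0.843639 = 26.5746
crude oil: 17.7 × (54.32/51.82) = 17.7 × 1.048244 = 18.5539
Index = Σ wᵢ·(p₁ᵢ/p₀ᵢ) = 8.2821 + 42.5668 + 26.5746 + 18.5539 = 95.9775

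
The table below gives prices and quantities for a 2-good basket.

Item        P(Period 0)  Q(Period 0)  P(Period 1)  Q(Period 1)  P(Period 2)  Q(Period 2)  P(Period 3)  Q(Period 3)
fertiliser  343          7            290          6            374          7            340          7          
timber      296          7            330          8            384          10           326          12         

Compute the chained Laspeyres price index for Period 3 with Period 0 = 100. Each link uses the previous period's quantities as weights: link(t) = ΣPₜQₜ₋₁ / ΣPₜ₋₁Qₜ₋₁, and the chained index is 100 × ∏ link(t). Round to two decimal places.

Link Period 0→Period 1:
ΣP(Period 1)Q(Period 0) = 290×7 + 330×7 = 2030 + 2310 = 4340
ΣP(Period 0)Q(Period 0) = 343×7 + 296×7 = 2401 + 2072 = 4473
link = 4340/4473 = 0.970266
Link Period 1→Period 2:
ΣP(Period 2)Q(Period 1) = 374×6 + 384×8 = 2244 + 3072 = 5316
ΣP(Period 1)Q(Period 1) = 290×6 + 330×8 = 1740 + 2640 = 4380
link = 5316/4380 = 1.213699
Link Period 2→Period 3:
ΣP(Period 3)Q(Period 2) = 340×7 + 326×10 = 2380 + 3260 = 5640
ΣP(Period 2)Q(Period 2) = 374×7 + 384×10 = 2618 + 3840 = 6458
link = 5640/6458 = 0.873335
Chained index = 100 × 0.970266 × 1.213699 × 0.873335 = 102.8449

102.84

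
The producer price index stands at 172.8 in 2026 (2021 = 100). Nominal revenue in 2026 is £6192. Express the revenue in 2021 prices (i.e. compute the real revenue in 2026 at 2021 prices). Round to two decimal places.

3583.33

Real = Nominal ÷ (Index/100) = 6192 ÷ (172.8/100)
     = 6192 ÷ 1.728 = 3583.3333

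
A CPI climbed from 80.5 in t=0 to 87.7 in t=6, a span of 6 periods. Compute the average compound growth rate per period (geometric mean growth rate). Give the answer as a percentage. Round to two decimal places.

1.44%

Growth factor = (87.7/80.5)^(1/6) = (1.089441)^(1/6) = 1.014380
Growth rate = 1.014380 − 1 = 0.014380 = 1.4380%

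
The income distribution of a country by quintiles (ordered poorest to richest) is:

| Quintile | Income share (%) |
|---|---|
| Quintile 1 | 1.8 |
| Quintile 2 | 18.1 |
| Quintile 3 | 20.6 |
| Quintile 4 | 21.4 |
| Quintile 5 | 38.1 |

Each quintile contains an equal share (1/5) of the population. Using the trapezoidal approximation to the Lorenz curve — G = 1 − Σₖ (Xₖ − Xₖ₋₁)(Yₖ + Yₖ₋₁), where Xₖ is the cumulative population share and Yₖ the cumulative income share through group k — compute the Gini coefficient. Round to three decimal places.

0.304

Cumulative income shares Yₖ: 0.0180, 0.1990, 0.4050, 0.6190, 1.0000
Σ (Xₖ−Xₖ₋₁)(Yₖ+Yₖ₋₁) = (1/5)(0.0180+0.0000) + (1/5)(0.1990+0.0180) + (1/5)(0.4050+0.1990) + (1/5)(0.6190+0.4050) + (1/5)(1.0000+0.6190)
  = 0.0036 + 0.0434 + 0.1208 + 0.2048 + 0.3238 = 0.6964
G = 1 − 0.6964 = 0.3036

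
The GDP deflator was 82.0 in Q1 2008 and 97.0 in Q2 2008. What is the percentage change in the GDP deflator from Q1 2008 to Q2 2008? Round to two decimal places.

Change = (97.0 − 82.0) / 82.0 × 100
       = 15.0 / 82.0 × 100 = 18.2927%

18.29%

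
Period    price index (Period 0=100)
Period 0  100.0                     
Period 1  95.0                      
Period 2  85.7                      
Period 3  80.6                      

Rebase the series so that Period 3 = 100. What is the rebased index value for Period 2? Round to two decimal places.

106.33

Rebased(Period 2) = 85.7 / 80.6 × 100 = 106.3275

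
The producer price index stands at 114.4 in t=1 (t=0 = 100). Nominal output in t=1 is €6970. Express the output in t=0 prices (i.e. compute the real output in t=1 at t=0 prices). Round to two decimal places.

Real = Nominal ÷ (Index/100) = 6970 ÷ (114.4/100)
     = 6970 ÷ 1.144 = 6092.6573

6092.66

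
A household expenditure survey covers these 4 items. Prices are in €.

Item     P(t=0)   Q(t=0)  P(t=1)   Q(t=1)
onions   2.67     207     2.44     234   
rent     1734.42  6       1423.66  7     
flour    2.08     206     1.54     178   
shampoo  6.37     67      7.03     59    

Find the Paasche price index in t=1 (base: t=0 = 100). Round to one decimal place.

Paasche price index uses current-period quantities as weights.
ΣP(t=1)·Q(t=1) = 2.44×234 + 1423.66×7 + 1.54×178 + 7.03×59 = 570.96 + 9965.62 + 274.12 + 414.77 = 11225.47
ΣP(t=0)·Q(t=1) = 2.67×234 + 1734.42×7 + 2.08×178 + 6.37×59 = 624.78 + 12140.94 + 370.24 + 375.83 = 13511.79
Index = 11225.47 / 13511.79 × 100 = 83.0791

83.1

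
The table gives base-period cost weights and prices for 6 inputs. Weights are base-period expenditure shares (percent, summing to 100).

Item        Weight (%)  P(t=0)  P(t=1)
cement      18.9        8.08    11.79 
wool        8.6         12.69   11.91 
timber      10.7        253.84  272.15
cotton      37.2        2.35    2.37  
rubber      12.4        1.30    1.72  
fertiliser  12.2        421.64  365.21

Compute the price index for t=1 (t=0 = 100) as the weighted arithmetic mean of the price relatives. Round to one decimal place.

111.6

cement: 18.9 × (11.79/8.08) = 18.9 × 1.459158 = 27.5781
wool: 8.6 × (11.91/12.69) = 8.6 × 0.938534 = 8.0714
timber: 10.7 × (272.15/253.84) = 10.7 × 1.072132 = 11.4718
cotton: 37.2 × (2.37/2.35) = 37.2 × 1.008511 = 37.5166
rubber: 12.4 × (1.72/1.30) = 12.4 × 1.323077 = 16.4062
fertiliser: 12.2 × (365.21/421.64) = 12.2 × 0.866165 = 10.5672
Index = Σ wᵢ·(p₁ᵢ/p₀ᵢ) = 27.5781 + 8.0714 + 11.4718 + 37.5166 + 16.4062 + 10.5672 = 111.6113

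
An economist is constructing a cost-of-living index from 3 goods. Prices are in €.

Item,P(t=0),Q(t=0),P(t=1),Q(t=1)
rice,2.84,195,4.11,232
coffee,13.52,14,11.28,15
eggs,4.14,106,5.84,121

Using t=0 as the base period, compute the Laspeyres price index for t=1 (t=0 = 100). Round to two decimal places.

Laspeyres price index uses base-period quantities as weights.
ΣP(t=1)·Q(t=0) = 4.11×195 + 11.28×14 + 5.84×106 = 801.45 + 157.92 + 619.04 = 1578.41
ΣP(t=0)·Q(t=0) = 2.84×195 + 13.52×14 + 4.14×106 = 553.8 + 189.28 + 438.84 = 1181.92
Index = 1578.41 / 1181.92 × 100 = 133.5463

133.55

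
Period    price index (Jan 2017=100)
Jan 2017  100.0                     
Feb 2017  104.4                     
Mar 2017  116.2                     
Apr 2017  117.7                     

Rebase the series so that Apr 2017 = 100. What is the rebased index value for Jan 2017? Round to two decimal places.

84.96

Rebased(Jan 2017) = 100.0 / 117.7 × 100 = 84.9618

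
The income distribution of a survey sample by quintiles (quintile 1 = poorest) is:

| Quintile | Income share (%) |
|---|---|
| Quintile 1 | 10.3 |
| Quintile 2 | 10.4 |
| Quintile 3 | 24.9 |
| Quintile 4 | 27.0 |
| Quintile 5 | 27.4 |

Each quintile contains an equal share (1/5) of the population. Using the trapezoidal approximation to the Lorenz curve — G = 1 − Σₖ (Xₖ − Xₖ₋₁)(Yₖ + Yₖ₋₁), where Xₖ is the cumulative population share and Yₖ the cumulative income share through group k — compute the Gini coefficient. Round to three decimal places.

Cumulative income shares Yₖ: 0.1030, 0.2070, 0.4560, 0.7260, 1.0000
Σ (Xₖ−Xₖ₋₁)(Yₖ+Yₖ₋₁) = (1/5)(0.1030+0.0000) + (1/5)(0.2070+0.1030) + (1/5)(0.4560+0.2070) + (1/5)(0.7260+0.4560) + (1/5)(1.0000+0.7260)
  = 0.0206 + 0.0620 + 0.1326 + 0.2364 + 0.3452 = 0.7968
G = 1 − 0.7968 = 0.2032

0.203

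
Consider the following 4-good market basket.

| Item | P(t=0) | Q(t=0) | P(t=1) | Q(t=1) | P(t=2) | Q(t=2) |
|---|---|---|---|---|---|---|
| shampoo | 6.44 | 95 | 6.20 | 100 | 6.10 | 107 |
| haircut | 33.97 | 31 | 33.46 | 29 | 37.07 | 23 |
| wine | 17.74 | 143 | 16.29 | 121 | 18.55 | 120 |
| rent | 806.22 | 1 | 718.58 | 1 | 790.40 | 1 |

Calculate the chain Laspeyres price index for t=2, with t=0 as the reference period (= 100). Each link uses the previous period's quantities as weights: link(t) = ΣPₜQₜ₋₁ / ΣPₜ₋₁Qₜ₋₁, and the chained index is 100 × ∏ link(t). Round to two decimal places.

Link t=0→t=1:
ΣP(t=1)Q(t=0) = 6.20×95 + 33.46×31 + 16.29×143 + 718.58×1 = 589 + 1037.26 + 2329.47 + 718.58 = 4674.31
ΣP(t=0)Q(t=0) = 6.44×95 + 33.97×31 + 17.74×143 + 806.22×1 = 611.8 + 1053.07 + 2536.82 + 806.22 = 5007.91
link = 4674.31/5007.91 = 0.933385
Link t=1→t=2:
ΣP(t=2)Q(t=1) = 6.10×100 + 37.07×29 + 18.55×121 + 790.40×1 = 610 + 1075.03 + 2244.55 + 790.4 = 4719.98
ΣP(t=1)Q(t=1) = 6.20×100 + 33.46×29 + 16.29×121 + 718.58×1 = 620 + 970.34 + 1971.09 + 718.58 = 4280.01
link = 4719.98/4280.01 = 1.102796
Chained index = 100 × 0.933385 × 1.102796 = 102.9334

102.93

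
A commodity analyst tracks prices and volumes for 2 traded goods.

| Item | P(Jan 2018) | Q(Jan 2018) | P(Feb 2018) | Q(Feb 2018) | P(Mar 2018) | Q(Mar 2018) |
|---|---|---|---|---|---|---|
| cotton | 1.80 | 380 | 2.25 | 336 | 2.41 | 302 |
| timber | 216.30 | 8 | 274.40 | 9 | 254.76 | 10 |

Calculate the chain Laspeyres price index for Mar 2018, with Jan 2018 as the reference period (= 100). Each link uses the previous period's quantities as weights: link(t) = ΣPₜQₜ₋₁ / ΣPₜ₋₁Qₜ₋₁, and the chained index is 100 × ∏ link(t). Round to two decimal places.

Link Jan 2018→Feb 2018:
ΣP(Feb 2018)Q(Jan 2018) = 2.25×380 + 274.40×8 = 855 + 2195.2 = 3050.2
ΣP(Jan 2018)Q(Jan 2018) = 1.80×380 + 216.30×8 = 684 + 1730.4 = 2414.4
link = 3050.2/2414.4 = 1.263337
Link Feb 2018→Mar 2018:
ΣP(Mar 2018)Q(Feb 2018) = 2.41×336 + 254.76×9 = 809.76 + 2292.84 = 3102.6
ΣP(Feb 2018)Q(Feb 2018) = 2.25×336 + 274.40×9 = 756 + 2469.6 = 3225.6
link = 3102.6/3225.6 = 0.961868
Chained index = 100 × 1.263337 × 0.961868 = 121.5163

121.52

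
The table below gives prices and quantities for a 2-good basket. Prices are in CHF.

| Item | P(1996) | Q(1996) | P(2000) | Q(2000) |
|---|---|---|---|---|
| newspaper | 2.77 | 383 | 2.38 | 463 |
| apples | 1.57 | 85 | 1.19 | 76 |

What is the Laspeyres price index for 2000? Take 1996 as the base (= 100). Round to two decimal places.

84.79

Laspeyres price index uses base-period quantities as weights.
ΣP(2000)·Q(1996) = 2.38×383 + 1.19×85 = 911.54 + 101.15 = 1012.69
ΣP(1996)·Q(1996) = 2.77×383 + 1.57×85 = 1060.91 + 133.45 = 1194.36
Index = 1012.69 / 1194.36 × 100 = 84.7893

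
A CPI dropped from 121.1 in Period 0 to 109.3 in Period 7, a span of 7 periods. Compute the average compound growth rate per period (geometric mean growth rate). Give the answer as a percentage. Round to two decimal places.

Growth factor = (109.3/121.1)^(1/7) = (0.902560)^(1/7) = 0.985461
Growth rate = 0.985461 − 1 = -0.014539 = -1.4539%

-1.45%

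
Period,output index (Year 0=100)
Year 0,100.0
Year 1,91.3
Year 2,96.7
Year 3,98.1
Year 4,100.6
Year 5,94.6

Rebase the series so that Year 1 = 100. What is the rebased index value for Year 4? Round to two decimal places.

Rebased(Year 4) = 100.6 / 91.3 × 100 = 110.1862

110.19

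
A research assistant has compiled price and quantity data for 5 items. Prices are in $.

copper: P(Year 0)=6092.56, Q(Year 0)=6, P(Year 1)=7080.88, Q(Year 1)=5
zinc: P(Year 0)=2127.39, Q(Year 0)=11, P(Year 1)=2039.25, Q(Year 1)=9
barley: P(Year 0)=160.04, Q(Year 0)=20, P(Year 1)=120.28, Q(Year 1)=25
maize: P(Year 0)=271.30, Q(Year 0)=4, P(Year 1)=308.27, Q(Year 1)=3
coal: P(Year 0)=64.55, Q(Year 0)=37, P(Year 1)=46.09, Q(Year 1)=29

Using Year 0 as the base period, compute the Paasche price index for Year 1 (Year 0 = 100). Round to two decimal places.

104.85

Paasche price index uses current-period quantities as weights.
ΣP(Year 1)·Q(Year 1) = 7080.88×5 + 2039.25×9 + 120.28×25 + 308.27×3 + 46.09×29 = 35404.4 + 18353.25 + 3007 + 924.81 + 1336.61 = 59026.07
ΣP(Year 0)·Q(Year 1) = 6092.56×5 + 2127.39×9 + 160.04×25 + 271.30×3 + 64.55×29 = 30462.8 + 19146.51 + 4001 + 813.9 + 1871.95 = 56296.16
Index = 59026.07 / 56296.16 × 100 = 104.8492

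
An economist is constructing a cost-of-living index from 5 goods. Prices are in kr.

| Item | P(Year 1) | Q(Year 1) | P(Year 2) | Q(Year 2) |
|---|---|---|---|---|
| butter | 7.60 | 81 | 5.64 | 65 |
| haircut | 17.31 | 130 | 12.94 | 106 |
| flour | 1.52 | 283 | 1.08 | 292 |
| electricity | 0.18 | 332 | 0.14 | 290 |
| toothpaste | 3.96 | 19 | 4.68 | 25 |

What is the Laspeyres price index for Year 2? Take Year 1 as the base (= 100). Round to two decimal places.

75.20

Laspeyres price index uses base-period quantities as weights.
ΣP(Year 2)·Q(Year 1) = 5.64×81 + 12.94×130 + 1.08×283 + 0.14×332 + 4.68×19 = 456.84 + 1682.2 + 305.64 + 46.48 + 88.92 = 2580.08
ΣP(Year 1)·Q(Year 1) = 7.60×81 + 17.31×130 + 1.52×283 + 0.18×332 + 3.96×19 = 615.6 + 2250.3 + 430.16 + 59.76 + 75.24 = 3431.06
Index = 2580.08 / 3431.06 × 100 = 75.1978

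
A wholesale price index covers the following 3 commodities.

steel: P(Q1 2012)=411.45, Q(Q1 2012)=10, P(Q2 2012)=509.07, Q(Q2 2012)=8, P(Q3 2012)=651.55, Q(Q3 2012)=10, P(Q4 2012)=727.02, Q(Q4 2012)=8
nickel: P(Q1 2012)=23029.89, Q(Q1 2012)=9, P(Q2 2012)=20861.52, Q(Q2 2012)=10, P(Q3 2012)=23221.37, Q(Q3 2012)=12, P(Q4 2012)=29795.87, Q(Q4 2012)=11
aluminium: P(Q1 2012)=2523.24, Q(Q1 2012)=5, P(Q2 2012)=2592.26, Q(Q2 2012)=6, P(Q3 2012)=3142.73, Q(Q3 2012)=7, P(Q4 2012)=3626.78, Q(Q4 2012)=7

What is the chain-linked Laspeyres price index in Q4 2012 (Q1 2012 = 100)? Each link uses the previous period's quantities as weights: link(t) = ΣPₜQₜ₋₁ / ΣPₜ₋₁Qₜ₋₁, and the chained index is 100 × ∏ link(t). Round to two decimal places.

131.05

Link Q1 2012→Q2 2012:
ΣP(Q2 2012)Q(Q1 2012) = 509.07×10 + 20861.52×9 + 2592.26×5 = 5090.7 + 187753.68 + 12961.3 = 205805.68
ΣP(Q1 2012)Q(Q1 2012) = 411.45×10 + 23029.89×9 + 2523.24×5 = 4114.5 + 207269.01 + 12616.2 = 223999.71
link = 205805.68/223999.71 = 0.918777
Link Q2 2012→Q3 2012:
ΣP(Q3 2012)Q(Q2 2012) = 651.55×8 + 23221.37×10 + 3142.73×6 = 5212.4 + 232213.7 + 18856.38 = 256282.48
ΣP(Q2 2012)Q(Q2 2012) = 509.07×8 + 20861.52×10 + 2592.26×6 = 4072.56 + 208615.2 + 15553.56 = 228241.32
link = 256282.48/228241.32 = 1.122858
Link Q3 2012→Q4 2012:
ΣP(Q4 2012)Q(Q3 2012) = 727.02×10 + 29795.87×12 + 3626.78×7 = 7270.2 + 357550.44 + 25387.46 = 390208.1
ΣP(Q3 2012)Q(Q3 2012) = 651.55×10 + 23221.37×12 + 3142.73×7 = 6515.5 + 278656.44 + 21999.11 = 307171.05
link = 390208.1/307171.05 = 1.270328
Chained index = 100 × 0.918777 × 1.122858 × 1.270328 = 131.0541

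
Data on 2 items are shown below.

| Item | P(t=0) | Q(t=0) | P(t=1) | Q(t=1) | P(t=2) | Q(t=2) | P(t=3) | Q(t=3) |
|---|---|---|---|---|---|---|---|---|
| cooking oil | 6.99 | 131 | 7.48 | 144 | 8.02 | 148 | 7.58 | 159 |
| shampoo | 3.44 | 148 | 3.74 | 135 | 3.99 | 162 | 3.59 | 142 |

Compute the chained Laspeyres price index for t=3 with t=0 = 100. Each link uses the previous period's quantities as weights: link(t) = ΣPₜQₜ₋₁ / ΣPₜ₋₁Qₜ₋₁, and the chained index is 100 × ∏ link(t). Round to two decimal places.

Link t=0→t=1:
ΣP(t=1)Q(t=0) = 7.48×131 + 3.74×148 = 979.88 + 553.52 = 1533.4
ΣP(t=0)Q(t=0) = 6.99×131 + 3.44×148 = 915.69 + 509.12 = 1424.81
link = 1533.4/1424.81 = 1.076214
Link t=1→t=2:
ΣP(t=2)Q(t=1) = 8.02×144 + 3.99×135 = 1154.88 + 538.65 = 1693.53
ΣP(t=1)Q(t=1) = 7.48×144 + 3.74×135 = 1077.12 + 504.9 = 1582.02
link = 1693.53/1582.02 = 1.070486
Link t=2→t=3:
ΣP(t=3)Q(t=2) = 7.58×148 + 3.59×162 = 1121.84 + 581.58 = 1703.42
ΣP(t=2)Q(t=2) = 8.02×148 + 3.99×162 = 1186.96 + 646.38 = 1833.34
link = 1703.42/1833.34 = 0.929135
Chained index = 100 × 1.076214 × 1.070486 × 0.929135 = 107.0430

107.04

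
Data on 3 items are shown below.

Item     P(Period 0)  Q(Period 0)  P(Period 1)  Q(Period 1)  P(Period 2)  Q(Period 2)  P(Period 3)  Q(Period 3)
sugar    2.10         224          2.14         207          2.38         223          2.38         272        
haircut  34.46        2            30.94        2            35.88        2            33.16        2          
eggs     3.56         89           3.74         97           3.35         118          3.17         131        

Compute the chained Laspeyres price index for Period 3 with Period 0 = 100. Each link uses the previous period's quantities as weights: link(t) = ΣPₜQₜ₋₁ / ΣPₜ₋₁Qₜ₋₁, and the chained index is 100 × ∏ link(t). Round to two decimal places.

Link Period 0→Period 1:
ΣP(Period 1)Q(Period 0) = 2.14×224 + 30.94×2 + 3.74×89 = 479.36 + 61.88 + 332.86 = 874.1
ΣP(Period 0)Q(Period 0) = 2.10×224 + 34.46×2 + 3.56×89 = 470.4 + 68.92 + 316.84 = 856.16
link = 874.1/856.16 = 1.020954
Link Period 1→Period 2:
ΣP(Period 2)Q(Period 1) = 2.38×207 + 35.88×2 + 3.35×97 = 492.66 + 71.76 + 324.95 = 889.37
ΣP(Period 1)Q(Period 1) = 2.14×207 + 30.94×2 + 3.74×97 = 442.98 + 61.88 + 362.78 = 867.64
link = 889.37/867.64 = 1.025045
Link Period 2→Period 3:
ΣP(Period 3)Q(Period 2) = 2.38×223 + 33.16×2 + 3.17×118 = 530.74 + 66.32 + 374.06 = 971.12
ΣP(Period 2)Q(Period 2) = 2.38×223 + 35.88×2 + 3.35×118 = 530.74 + 71.76 + 395.3 = 997.8
link = 971.12/997.8 = 0.973261
Chained index = 100 × 1.020954 × 1.025045 × 0.973261 = 101.8541

101.85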